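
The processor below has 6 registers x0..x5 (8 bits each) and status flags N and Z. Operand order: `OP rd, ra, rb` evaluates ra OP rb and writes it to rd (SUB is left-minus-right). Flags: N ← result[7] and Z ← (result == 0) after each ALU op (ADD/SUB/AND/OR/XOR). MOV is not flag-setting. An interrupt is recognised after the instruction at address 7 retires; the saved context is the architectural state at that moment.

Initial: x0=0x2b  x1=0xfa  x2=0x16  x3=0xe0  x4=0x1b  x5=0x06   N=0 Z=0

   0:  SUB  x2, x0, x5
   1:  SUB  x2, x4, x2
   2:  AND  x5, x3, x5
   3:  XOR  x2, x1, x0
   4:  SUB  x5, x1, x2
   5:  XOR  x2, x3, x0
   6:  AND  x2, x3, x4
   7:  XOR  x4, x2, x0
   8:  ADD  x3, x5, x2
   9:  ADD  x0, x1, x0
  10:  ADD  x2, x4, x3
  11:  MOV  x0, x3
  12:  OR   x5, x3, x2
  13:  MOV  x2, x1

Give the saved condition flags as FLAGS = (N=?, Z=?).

after  0: x0=0x2b x1=0xfa x2=0x25 x3=0xe0 x4=0x1b x5=0x06  N=0 Z=0
after  1: x0=0x2b x1=0xfa x2=0xf6 x3=0xe0 x4=0x1b x5=0x06  N=1 Z=0
after  2: x0=0x2b x1=0xfa x2=0xf6 x3=0xe0 x4=0x1b x5=0x00  N=0 Z=1
after  3: x0=0x2b x1=0xfa x2=0xd1 x3=0xe0 x4=0x1b x5=0x00  N=1 Z=0
after  4: x0=0x2b x1=0xfa x2=0xd1 x3=0xe0 x4=0x1b x5=0x29  N=0 Z=0
after  5: x0=0x2b x1=0xfa x2=0xcb x3=0xe0 x4=0x1b x5=0x29  N=1 Z=0
after  6: x0=0x2b x1=0xfa x2=0x00 x3=0xe0 x4=0x1b x5=0x29  N=0 Z=1
after  7: x0=0x2b x1=0xfa x2=0x00 x3=0xe0 x4=0x2b x5=0x29  N=0 Z=0
-- IRQ taken; context saved, return-PC = 8 --

FLAGS = (N=0, Z=0)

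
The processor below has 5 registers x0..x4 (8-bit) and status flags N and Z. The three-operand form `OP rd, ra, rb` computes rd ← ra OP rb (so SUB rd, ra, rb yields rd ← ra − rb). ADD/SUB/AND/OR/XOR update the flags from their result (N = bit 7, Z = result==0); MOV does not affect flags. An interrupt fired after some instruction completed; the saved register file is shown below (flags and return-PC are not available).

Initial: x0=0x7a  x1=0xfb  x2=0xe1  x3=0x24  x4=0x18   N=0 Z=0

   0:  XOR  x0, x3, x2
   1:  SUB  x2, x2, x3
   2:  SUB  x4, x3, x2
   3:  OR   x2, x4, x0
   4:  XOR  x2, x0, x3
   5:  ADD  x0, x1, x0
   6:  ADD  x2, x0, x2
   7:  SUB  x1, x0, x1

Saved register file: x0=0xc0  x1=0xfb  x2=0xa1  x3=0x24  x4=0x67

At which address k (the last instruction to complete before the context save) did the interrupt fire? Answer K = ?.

after  0: x0=0xc5 x1=0xfb x2=0xe1 x3=0x24 x4=0x18  N=1 Z=0
after  1: x0=0xc5 x1=0xfb x2=0xbd x3=0x24 x4=0x18  N=1 Z=0
after  2: x0=0xc5 x1=0xfb x2=0xbd x3=0x24 x4=0x67  N=0 Z=0
after  3: x0=0xc5 x1=0xfb x2=0xe7 x3=0x24 x4=0x67  N=1 Z=0
after  4: x0=0xc5 x1=0xfb x2=0xe1 x3=0x24 x4=0x67  N=1 Z=0
after  5: x0=0xc0 x1=0xfb x2=0xe1 x3=0x24 x4=0x67  N=1 Z=0
after  6: x0=0xc0 x1=0xfb x2=0xa1 x3=0x24 x4=0x67  N=1 Z=0
-- IRQ taken; context saved, return-PC = 7 --

K = 6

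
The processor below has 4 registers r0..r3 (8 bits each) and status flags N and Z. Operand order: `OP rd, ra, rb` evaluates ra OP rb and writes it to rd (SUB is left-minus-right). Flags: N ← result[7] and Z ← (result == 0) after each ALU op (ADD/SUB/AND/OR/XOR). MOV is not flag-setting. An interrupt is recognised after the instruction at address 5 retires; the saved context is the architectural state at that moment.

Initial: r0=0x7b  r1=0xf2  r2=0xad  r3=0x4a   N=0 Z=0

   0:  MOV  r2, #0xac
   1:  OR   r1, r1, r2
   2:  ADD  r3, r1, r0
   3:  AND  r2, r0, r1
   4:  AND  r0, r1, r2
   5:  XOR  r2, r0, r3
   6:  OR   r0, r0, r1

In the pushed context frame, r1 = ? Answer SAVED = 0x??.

after  0: r0=0x7b r1=0xf2 r2=0xac r3=0x4a  N=0 Z=0
after  1: r0=0x7b r1=0xfe r2=0xac r3=0x4a  N=1 Z=0
after  2: r0=0x7b r1=0xfe r2=0xac r3=0x79  N=0 Z=0
after  3: r0=0x7b r1=0xfe r2=0x7a r3=0x79  N=0 Z=0
after  4: r0=0x7a r1=0xfe r2=0x7a r3=0x79  N=0 Z=0
after  5: r0=0x7a r1=0xfe r2=0x03 r3=0x79  N=0 Z=0
-- IRQ taken; context saved, return-PC = 6 --

SAVED = 0xfe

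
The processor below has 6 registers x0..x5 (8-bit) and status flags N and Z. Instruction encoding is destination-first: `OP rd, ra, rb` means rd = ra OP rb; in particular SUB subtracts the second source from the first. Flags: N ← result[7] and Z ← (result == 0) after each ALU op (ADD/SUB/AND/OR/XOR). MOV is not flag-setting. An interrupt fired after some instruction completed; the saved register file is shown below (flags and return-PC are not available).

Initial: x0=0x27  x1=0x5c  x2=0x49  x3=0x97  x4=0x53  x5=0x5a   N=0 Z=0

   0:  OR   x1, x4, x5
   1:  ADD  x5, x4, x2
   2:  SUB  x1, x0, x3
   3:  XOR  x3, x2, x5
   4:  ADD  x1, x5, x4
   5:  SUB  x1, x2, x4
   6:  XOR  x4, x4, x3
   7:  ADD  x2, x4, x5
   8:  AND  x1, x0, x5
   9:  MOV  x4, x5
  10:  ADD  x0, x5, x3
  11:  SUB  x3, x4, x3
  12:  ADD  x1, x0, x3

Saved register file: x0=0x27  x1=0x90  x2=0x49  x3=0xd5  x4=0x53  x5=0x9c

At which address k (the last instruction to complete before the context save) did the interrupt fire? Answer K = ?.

K = 3

after  0: x0=0x27 x1=0x5b x2=0x49 x3=0x97 x4=0x53 x5=0x5a  N=0 Z=0
after  1: x0=0x27 x1=0x5b x2=0x49 x3=0x97 x4=0x53 x5=0x9c  N=1 Z=0
after  2: x0=0x27 x1=0x90 x2=0x49 x3=0x97 x4=0x53 x5=0x9c  N=1 Z=0
after  3: x0=0x27 x1=0x90 x2=0x49 x3=0xd5 x4=0x53 x5=0x9c  N=1 Z=0
-- IRQ taken; context saved, return-PC = 4 --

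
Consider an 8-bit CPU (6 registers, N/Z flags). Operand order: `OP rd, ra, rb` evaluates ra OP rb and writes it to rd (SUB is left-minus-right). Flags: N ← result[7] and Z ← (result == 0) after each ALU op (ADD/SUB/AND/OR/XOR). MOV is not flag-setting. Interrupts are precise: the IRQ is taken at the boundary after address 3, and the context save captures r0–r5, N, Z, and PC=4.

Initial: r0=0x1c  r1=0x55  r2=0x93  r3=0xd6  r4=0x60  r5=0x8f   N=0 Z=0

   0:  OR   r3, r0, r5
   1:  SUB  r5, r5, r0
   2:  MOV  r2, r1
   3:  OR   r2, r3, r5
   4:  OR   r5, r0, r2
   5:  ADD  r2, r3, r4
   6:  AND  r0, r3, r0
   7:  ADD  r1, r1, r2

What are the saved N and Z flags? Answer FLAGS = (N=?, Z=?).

after  0: r0=0x1c r1=0x55 r2=0x93 r3=0x9f r4=0x60 r5=0x8f  N=1 Z=0
after  1: r0=0x1c r1=0x55 r2=0x93 r3=0x9f r4=0x60 r5=0x73  N=0 Z=0
after  2: r0=0x1c r1=0x55 r2=0x55 r3=0x9f r4=0x60 r5=0x73  N=0 Z=0
after  3: r0=0x1c r1=0x55 r2=0xff r3=0x9f r4=0x60 r5=0x73  N=1 Z=0
-- IRQ taken; context saved, return-PC = 4 --

FLAGS = (N=1, Z=0)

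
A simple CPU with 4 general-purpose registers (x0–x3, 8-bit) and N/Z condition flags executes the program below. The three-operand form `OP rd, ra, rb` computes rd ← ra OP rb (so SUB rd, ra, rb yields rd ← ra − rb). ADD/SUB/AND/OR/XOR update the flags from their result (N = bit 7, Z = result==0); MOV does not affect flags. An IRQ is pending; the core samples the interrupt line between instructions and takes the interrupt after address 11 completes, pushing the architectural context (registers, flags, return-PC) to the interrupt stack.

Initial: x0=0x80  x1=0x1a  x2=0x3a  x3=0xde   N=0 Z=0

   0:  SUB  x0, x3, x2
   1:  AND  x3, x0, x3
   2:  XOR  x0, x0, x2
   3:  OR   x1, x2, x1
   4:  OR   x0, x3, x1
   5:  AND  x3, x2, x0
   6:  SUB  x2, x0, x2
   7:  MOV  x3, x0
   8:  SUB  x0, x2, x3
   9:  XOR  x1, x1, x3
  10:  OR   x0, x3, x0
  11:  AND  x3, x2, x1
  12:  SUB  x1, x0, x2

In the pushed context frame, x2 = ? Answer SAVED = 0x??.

after  0: x0=0xa4 x1=0x1a x2=0x3a x3=0xde  N=1 Z=0
after  1: x0=0xa4 x1=0x1a x2=0x3a x3=0x84  N=1 Z=0
after  2: x0=0x9e x1=0x1a x2=0x3a x3=0x84  N=1 Z=0
after  3: x0=0x9e x1=0x3a x2=0x3a x3=0x84  N=0 Z=0
after  4: x0=0xbe x1=0x3a x2=0x3a x3=0x84  N=1 Z=0
after  5: x0=0xbe x1=0x3a x2=0x3a x3=0x3a  N=0 Z=0
after  6: x0=0xbe x1=0x3a x2=0x84 x3=0x3a  N=1 Z=0
after  7: x0=0xbe x1=0x3a x2=0x84 x3=0xbe  N=1 Z=0
after  8: x0=0xc6 x1=0x3a x2=0x84 x3=0xbe  N=1 Z=0
after  9: x0=0xc6 x1=0x84 x2=0x84 x3=0xbe  N=1 Z=0
after 10: x0=0xfe x1=0x84 x2=0x84 x3=0xbe  N=1 Z=0
after 11: x0=0xfe x1=0x84 x2=0x84 x3=0x84  N=1 Z=0
-- IRQ taken; context saved, return-PC = 12 --

SAVED = 0x84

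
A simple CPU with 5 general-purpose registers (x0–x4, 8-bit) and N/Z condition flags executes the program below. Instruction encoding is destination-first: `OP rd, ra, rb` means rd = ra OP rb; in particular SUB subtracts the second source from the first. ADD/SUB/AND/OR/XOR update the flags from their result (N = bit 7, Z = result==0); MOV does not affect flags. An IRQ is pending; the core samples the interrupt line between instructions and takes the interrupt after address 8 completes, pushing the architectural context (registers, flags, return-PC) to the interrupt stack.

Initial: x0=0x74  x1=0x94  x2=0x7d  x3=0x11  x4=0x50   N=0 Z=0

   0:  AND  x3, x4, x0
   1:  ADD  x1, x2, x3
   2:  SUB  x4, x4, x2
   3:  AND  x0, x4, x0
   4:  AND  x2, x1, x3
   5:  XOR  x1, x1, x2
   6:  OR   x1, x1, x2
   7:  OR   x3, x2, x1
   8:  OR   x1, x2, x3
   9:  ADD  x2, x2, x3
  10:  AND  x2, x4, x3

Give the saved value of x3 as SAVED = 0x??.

SAVED = 0xcd

after  0: x0=0x74 x1=0x94 x2=0x7d x3=0x50 x4=0x50  N=0 Z=0
after  1: x0=0x74 x1=0xcd x2=0x7d x3=0x50 x4=0x50  N=1 Z=0
after  2: x0=0x74 x1=0xcd x2=0x7d x3=0x50 x4=0xd3  N=1 Z=0
after  3: x0=0x50 x1=0xcd x2=0x7d x3=0x50 x4=0xd3  N=0 Z=0
after  4: x0=0x50 x1=0xcd x2=0x40 x3=0x50 x4=0xd3  N=0 Z=0
after  5: x0=0x50 x1=0x8d x2=0x40 x3=0x50 x4=0xd3  N=1 Z=0
after  6: x0=0x50 x1=0xcd x2=0x40 x3=0x50 x4=0xd3  N=1 Z=0
after  7: x0=0x50 x1=0xcd x2=0x40 x3=0xcd x4=0xd3  N=1 Z=0
after  8: x0=0x50 x1=0xcd x2=0x40 x3=0xcd x4=0xd3  N=1 Z=0
-- IRQ taken; context saved, return-PC = 9 --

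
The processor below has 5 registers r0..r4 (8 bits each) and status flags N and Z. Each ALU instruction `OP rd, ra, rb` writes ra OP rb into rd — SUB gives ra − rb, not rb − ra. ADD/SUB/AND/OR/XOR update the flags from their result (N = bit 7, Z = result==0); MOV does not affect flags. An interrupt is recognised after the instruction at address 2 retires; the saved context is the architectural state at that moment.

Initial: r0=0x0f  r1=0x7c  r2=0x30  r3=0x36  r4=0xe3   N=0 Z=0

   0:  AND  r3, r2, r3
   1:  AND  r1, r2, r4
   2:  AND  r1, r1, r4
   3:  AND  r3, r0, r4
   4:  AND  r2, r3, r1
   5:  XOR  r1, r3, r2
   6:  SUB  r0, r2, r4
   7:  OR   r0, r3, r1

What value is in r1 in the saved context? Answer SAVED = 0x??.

SAVED = 0x20

after  0: r0=0x0f r1=0x7c r2=0x30 r3=0x30 r4=0xe3  N=0 Z=0
after  1: r0=0x0f r1=0x20 r2=0x30 r3=0x30 r4=0xe3  N=0 Z=0
after  2: r0=0x0f r1=0x20 r2=0x30 r3=0x30 r4=0xe3  N=0 Z=0
-- IRQ taken; context saved, return-PC = 3 --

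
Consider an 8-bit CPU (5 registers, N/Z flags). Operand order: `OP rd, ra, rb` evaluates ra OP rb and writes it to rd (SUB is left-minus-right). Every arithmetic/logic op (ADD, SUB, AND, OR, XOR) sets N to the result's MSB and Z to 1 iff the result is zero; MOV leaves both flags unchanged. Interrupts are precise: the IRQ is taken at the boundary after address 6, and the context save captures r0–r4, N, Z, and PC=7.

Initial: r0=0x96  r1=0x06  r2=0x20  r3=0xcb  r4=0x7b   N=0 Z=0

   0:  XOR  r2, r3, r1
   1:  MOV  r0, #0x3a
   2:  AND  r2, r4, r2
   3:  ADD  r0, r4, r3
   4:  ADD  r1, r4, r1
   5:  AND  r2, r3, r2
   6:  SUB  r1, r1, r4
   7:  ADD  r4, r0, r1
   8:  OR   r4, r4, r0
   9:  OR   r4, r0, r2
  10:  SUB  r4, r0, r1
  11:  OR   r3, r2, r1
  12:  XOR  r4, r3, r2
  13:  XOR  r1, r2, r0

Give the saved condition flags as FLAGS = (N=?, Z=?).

after  0: r0=0x96 r1=0x06 r2=0xcd r3=0xcb r4=0x7b  N=1 Z=0
after  1: r0=0x3a r1=0x06 r2=0xcd r3=0xcb r4=0x7b  N=1 Z=0
after  2: r0=0x3a r1=0x06 r2=0x49 r3=0xcb r4=0x7b  N=0 Z=0
after  3: r0=0x46 r1=0x06 r2=0x49 r3=0xcb r4=0x7b  N=0 Z=0
after  4: r0=0x46 r1=0x81 r2=0x49 r3=0xcb r4=0x7b  N=1 Z=0
after  5: r0=0x46 r1=0x81 r2=0x49 r3=0xcb r4=0x7b  N=0 Z=0
after  6: r0=0x46 r1=0x06 r2=0x49 r3=0xcb r4=0x7b  N=0 Z=0
-- IRQ taken; context saved, return-PC = 7 --

FLAGS = (N=0, Z=0)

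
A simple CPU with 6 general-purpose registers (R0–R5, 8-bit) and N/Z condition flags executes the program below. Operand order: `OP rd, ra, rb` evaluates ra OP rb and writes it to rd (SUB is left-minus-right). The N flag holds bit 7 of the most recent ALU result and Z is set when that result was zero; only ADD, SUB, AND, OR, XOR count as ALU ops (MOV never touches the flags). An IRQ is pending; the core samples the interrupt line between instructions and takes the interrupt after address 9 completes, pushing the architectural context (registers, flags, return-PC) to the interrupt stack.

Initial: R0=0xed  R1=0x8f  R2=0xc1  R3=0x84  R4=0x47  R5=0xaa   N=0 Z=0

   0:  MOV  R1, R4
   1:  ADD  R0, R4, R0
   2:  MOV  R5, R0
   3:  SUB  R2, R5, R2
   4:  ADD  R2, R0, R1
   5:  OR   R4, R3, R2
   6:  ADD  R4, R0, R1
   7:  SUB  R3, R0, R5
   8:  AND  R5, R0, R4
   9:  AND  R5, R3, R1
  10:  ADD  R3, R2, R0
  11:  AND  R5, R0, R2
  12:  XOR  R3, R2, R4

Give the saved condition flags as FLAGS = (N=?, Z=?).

FLAGS = (N=0, Z=1)

after  0: R0=0xed R1=0x47 R2=0xc1 R3=0x84 R4=0x47 R5=0xaa  N=0 Z=0
after  1: R0=0x34 R1=0x47 R2=0xc1 R3=0x84 R4=0x47 R5=0xaa  N=0 Z=0
after  2: R0=0x34 R1=0x47 R2=0xc1 R3=0x84 R4=0x47 R5=0x34  N=0 Z=0
after  3: R0=0x34 R1=0x47 R2=0x73 R3=0x84 R4=0x47 R5=0x34  N=0 Z=0
after  4: R0=0x34 R1=0x47 R2=0x7b R3=0x84 R4=0x47 R5=0x34  N=0 Z=0
after  5: R0=0x34 R1=0x47 R2=0x7b R3=0x84 R4=0xff R5=0x34  N=1 Z=0
after  6: R0=0x34 R1=0x47 R2=0x7b R3=0x84 R4=0x7b R5=0x34  N=0 Z=0
after  7: R0=0x34 R1=0x47 R2=0x7b R3=0x00 R4=0x7b R5=0x34  N=0 Z=1
after  8: R0=0x34 R1=0x47 R2=0x7b R3=0x00 R4=0x7b R5=0x30  N=0 Z=0
after  9: R0=0x34 R1=0x47 R2=0x7b R3=0x00 R4=0x7b R5=0x00  N=0 Z=1
-- IRQ taken; context saved, return-PC = 10 --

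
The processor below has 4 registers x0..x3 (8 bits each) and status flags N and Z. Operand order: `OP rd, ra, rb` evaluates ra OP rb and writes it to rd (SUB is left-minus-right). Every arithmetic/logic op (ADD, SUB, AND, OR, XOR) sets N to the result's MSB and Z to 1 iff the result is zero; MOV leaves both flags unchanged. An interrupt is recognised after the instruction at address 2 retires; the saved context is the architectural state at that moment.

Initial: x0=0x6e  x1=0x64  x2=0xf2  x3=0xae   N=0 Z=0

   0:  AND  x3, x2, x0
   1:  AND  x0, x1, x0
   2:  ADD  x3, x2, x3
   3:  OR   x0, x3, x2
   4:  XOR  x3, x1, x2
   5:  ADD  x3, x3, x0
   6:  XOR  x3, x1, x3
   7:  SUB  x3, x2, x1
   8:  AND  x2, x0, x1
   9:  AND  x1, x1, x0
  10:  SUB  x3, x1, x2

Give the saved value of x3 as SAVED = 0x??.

SAVED = 0x54

after  0: x0=0x6e x1=0x64 x2=0xf2 x3=0x62  N=0 Z=0
after  1: x0=0x64 x1=0x64 x2=0xf2 x3=0x62  N=0 Z=0
after  2: x0=0x64 x1=0x64 x2=0xf2 x3=0x54  N=0 Z=0
-- IRQ taken; context saved, return-PC = 3 --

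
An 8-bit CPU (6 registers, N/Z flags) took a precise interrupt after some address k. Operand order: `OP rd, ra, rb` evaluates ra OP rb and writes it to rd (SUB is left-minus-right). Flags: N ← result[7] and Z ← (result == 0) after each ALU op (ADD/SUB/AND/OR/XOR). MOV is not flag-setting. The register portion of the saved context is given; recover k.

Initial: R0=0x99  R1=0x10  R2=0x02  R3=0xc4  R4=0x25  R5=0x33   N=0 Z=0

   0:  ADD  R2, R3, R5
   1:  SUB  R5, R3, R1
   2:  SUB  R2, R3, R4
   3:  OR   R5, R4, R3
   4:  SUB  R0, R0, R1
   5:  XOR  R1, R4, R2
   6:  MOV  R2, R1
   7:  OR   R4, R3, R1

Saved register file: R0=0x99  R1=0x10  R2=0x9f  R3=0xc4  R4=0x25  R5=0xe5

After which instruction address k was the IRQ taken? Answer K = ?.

after  0: R0=0x99 R1=0x10 R2=0xf7 R3=0xc4 R4=0x25 R5=0x33  N=1 Z=0
after  1: R0=0x99 R1=0x10 R2=0xf7 R3=0xc4 R4=0x25 R5=0xb4  N=1 Z=0
after  2: R0=0x99 R1=0x10 R2=0x9f R3=0xc4 R4=0x25 R5=0xb4  N=1 Z=0
after  3: R0=0x99 R1=0x10 R2=0x9f R3=0xc4 R4=0x25 R5=0xe5  N=1 Z=0
-- IRQ taken; context saved, return-PC = 4 --

K = 3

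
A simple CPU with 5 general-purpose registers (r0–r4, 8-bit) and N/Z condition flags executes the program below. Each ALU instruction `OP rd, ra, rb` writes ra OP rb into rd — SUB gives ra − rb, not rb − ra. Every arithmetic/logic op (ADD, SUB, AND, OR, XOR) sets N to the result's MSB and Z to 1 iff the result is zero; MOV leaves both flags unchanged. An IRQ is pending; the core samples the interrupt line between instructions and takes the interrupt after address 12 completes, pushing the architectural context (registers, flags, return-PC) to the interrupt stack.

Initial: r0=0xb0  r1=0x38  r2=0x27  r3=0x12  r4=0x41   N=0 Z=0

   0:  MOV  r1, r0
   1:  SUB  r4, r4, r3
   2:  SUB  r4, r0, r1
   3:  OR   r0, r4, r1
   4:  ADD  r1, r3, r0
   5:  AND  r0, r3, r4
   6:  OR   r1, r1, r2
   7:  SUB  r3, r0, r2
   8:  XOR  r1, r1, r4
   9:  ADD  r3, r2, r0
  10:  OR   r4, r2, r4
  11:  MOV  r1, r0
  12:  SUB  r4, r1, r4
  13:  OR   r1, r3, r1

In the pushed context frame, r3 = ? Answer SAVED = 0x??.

SAVED = 0x27

after  0: r0=0xb0 r1=0xb0 r2=0x27 r3=0x12 r4=0x41  N=0 Z=0
after  1: r0=0xb0 r1=0xb0 r2=0x27 r3=0x12 r4=0x2f  N=0 Z=0
after  2: r0=0xb0 r1=0xb0 r2=0x27 r3=0x12 r4=0x00  N=0 Z=1
after  3: r0=0xb0 r1=0xb0 r2=0x27 r3=0x12 r4=0x00  N=1 Z=0
after  4: r0=0xb0 r1=0xc2 r2=0x27 r3=0x12 r4=0x00  N=1 Z=0
after  5: r0=0x00 r1=0xc2 r2=0x27 r3=0x12 r4=0x00  N=0 Z=1
after  6: r0=0x00 r1=0xe7 r2=0x27 r3=0x12 r4=0x00  N=1 Z=0
after  7: r0=0x00 r1=0xe7 r2=0x27 r3=0xd9 r4=0x00  N=1 Z=0
after  8: r0=0x00 r1=0xe7 r2=0x27 r3=0xd9 r4=0x00  N=1 Z=0
after  9: r0=0x00 r1=0xe7 r2=0x27 r3=0x27 r4=0x00  N=0 Z=0
after 10: r0=0x00 r1=0xe7 r2=0x27 r3=0x27 r4=0x27  N=0 Z=0
after 11: r0=0x00 r1=0x00 r2=0x27 r3=0x27 r4=0x27  N=0 Z=0
after 12: r0=0x00 r1=0x00 r2=0x27 r3=0x27 r4=0xd9  N=1 Z=0
-- IRQ taken; context saved, return-PC = 13 --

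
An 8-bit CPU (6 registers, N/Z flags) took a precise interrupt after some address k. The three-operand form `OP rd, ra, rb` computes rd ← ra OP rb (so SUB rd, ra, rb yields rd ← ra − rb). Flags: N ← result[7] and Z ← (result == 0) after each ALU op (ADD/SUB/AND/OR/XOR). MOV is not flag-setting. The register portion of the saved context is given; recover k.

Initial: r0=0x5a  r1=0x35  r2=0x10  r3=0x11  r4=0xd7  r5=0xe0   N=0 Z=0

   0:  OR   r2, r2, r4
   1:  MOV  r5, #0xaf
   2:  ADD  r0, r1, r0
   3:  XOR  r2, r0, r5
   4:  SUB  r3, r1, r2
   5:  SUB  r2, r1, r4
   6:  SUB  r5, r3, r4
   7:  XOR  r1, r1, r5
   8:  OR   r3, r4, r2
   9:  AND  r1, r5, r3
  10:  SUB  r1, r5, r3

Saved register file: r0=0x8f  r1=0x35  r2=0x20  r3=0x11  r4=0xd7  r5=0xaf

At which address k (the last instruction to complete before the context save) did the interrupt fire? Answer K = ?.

after  0: r0=0x5a r1=0x35 r2=0xd7 r3=0x11 r4=0xd7 r5=0xe0  N=1 Z=0
after  1: r0=0x5a r1=0x35 r2=0xd7 r3=0x11 r4=0xd7 r5=0xaf  N=1 Z=0
after  2: r0=0x8f r1=0x35 r2=0xd7 r3=0x11 r4=0xd7 r5=0xaf  N=1 Z=0
after  3: r0=0x8f r1=0x35 r2=0x20 r3=0x11 r4=0xd7 r5=0xaf  N=0 Z=0
-- IRQ taken; context saved, return-PC = 4 --

K = 3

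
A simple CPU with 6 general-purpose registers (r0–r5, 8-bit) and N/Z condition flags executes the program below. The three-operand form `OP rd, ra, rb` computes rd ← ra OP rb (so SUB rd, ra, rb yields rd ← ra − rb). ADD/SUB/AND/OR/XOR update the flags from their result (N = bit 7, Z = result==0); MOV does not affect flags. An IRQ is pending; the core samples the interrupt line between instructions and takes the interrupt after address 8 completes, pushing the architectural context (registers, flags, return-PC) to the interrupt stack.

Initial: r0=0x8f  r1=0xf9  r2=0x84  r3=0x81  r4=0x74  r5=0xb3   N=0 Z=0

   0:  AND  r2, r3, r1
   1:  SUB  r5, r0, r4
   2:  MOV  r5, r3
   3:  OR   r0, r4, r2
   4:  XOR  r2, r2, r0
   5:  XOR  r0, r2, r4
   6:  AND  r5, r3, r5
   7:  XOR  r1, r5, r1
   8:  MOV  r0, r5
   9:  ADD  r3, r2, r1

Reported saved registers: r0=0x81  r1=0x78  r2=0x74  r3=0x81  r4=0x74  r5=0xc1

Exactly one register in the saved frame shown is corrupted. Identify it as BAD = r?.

BAD = r5

after  0: r0=0x8f r1=0xf9 r2=0x81 r3=0x81 r4=0x74 r5=0xb3  N=1 Z=0
after  1: r0=0x8f r1=0xf9 r2=0x81 r3=0x81 r4=0x74 r5=0x1b  N=0 Z=0
after  2: r0=0x8f r1=0xf9 r2=0x81 r3=0x81 r4=0x74 r5=0x81  N=0 Z=0
after  3: r0=0xf5 r1=0xf9 r2=0x81 r3=0x81 r4=0x74 r5=0x81  N=1 Z=0
after  4: r0=0xf5 r1=0xf9 r2=0x74 r3=0x81 r4=0x74 r5=0x81  N=0 Z=0
after  5: r0=0x00 r1=0xf9 r2=0x74 r3=0x81 r4=0x74 r5=0x81  N=0 Z=1
after  6: r0=0x00 r1=0xf9 r2=0x74 r3=0x81 r4=0x74 r5=0x81  N=1 Z=0
after  7: r0=0x00 r1=0x78 r2=0x74 r3=0x81 r4=0x74 r5=0x81  N=0 Z=0
after  8: r0=0x81 r1=0x78 r2=0x74 r3=0x81 r4=0x74 r5=0x81  N=0 Z=0
-- IRQ taken; context saved, return-PC = 9 --
mismatch: r5: reported 0xc1 vs actual 0x81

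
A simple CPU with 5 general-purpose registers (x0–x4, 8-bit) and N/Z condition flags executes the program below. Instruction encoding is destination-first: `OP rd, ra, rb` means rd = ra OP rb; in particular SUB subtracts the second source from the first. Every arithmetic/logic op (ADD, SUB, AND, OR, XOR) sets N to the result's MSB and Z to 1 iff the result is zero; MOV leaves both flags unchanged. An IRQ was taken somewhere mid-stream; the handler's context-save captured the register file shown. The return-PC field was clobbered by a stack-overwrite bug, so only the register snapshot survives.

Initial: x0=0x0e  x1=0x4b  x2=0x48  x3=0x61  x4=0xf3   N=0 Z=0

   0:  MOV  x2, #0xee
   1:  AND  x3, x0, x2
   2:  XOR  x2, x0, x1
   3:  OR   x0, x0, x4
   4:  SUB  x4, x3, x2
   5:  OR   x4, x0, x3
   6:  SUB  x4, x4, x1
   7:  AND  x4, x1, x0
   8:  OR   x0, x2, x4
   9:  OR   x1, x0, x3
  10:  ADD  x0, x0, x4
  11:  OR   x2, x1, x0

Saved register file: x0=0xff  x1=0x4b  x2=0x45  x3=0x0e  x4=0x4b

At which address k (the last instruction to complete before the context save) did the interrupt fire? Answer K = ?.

K = 7

after  0: x0=0x0e x1=0x4b x2=0xee x3=0x61 x4=0xf3  N=0 Z=0
after  1: x0=0x0e x1=0x4b x2=0xee x3=0x0e x4=0xf3  N=0 Z=0
after  2: x0=0x0e x1=0x4b x2=0x45 x3=0x0e x4=0xf3  N=0 Z=0
after  3: x0=0xff x1=0x4b x2=0x45 x3=0x0e x4=0xf3  N=1 Z=0
after  4: x0=0xff x1=0x4b x2=0x45 x3=0x0e x4=0xc9  N=1 Z=0
after  5: x0=0xff x1=0x4b x2=0x45 x3=0x0e x4=0xff  N=1 Z=0
after  6: x0=0xff x1=0x4b x2=0x45 x3=0x0e x4=0xb4  N=1 Z=0
after  7: x0=0xff x1=0x4b x2=0x45 x3=0x0e x4=0x4b  N=0 Z=0
-- IRQ taken; context saved, return-PC = 8 --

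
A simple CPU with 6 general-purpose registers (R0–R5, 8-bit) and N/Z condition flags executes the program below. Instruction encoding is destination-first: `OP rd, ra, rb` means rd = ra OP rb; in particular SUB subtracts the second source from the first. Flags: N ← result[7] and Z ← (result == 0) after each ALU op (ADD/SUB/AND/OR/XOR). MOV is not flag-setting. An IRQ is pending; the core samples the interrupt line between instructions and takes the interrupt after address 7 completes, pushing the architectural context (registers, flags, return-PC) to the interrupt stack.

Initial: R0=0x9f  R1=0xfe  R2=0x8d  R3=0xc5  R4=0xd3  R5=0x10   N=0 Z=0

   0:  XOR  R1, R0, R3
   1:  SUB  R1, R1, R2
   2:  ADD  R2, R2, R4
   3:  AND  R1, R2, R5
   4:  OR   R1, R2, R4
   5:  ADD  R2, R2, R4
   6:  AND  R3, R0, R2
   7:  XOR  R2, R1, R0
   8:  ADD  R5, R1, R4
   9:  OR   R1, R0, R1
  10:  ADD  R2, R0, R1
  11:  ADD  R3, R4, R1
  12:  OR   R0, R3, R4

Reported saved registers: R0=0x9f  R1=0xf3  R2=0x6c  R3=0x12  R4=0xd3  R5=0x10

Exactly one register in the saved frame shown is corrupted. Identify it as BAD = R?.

after  0: R0=0x9f R1=0x5a R2=0x8d R3=0xc5 R4=0xd3 R5=0x10  N=0 Z=0
after  1: R0=0x9f R1=0xcd R2=0x8d R3=0xc5 R4=0xd3 R5=0x10  N=1 Z=0
after  2: R0=0x9f R1=0xcd R2=0x60 R3=0xc5 R4=0xd3 R5=0x10  N=0 Z=0
after  3: R0=0x9f R1=0x00 R2=0x60 R3=0xc5 R4=0xd3 R5=0x10  N=0 Z=1
after  4: R0=0x9f R1=0xf3 R2=0x60 R3=0xc5 R4=0xd3 R5=0x10  N=1 Z=0
after  5: R0=0x9f R1=0xf3 R2=0x33 R3=0xc5 R4=0xd3 R5=0x10  N=0 Z=0
after  6: R0=0x9f R1=0xf3 R2=0x33 R3=0x13 R4=0xd3 R5=0x10  N=0 Z=0
after  7: R0=0x9f R1=0xf3 R2=0x6c R3=0x13 R4=0xd3 R5=0x10  N=0 Z=0
-- IRQ taken; context saved, return-PC = 8 --
mismatch: R3: reported 0x12 vs actual 0x13

BAD = R3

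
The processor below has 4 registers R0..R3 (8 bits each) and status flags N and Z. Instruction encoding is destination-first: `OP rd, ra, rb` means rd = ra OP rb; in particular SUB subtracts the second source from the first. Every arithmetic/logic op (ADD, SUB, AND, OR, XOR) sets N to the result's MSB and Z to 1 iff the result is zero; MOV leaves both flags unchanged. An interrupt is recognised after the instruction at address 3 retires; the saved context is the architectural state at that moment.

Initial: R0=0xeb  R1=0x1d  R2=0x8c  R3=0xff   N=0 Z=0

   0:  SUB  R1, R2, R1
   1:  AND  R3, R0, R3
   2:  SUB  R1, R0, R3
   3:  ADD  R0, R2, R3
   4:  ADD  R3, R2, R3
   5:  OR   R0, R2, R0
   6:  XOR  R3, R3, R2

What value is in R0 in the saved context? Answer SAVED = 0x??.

SAVED = 0x77

after  0: R0=0xeb R1=0x6f R2=0x8c R3=0xff  N=0 Z=0
after  1: R0=0xeb R1=0x6f R2=0x8c R3=0xeb  N=1 Z=0
after  2: R0=0xeb R1=0x00 R2=0x8c R3=0xeb  N=0 Z=1
after  3: R0=0x77 R1=0x00 R2=0x8c R3=0xeb  N=0 Z=0
-- IRQ taken; context saved, return-PC = 4 --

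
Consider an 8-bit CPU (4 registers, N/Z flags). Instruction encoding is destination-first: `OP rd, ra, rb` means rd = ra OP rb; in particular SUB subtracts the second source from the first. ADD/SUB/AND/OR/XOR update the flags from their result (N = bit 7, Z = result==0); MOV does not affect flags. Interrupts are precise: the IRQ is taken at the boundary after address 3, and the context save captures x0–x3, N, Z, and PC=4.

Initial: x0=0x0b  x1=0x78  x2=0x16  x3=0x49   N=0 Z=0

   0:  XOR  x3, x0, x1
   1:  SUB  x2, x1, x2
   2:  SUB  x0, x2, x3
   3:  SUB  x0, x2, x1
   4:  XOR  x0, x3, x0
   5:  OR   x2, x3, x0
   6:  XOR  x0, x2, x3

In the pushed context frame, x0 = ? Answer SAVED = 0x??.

SAVED = 0xea

after  0: x0=0x0b x1=0x78 x2=0x16 x3=0x73  N=0 Z=0
after  1: x0=0x0b x1=0x78 x2=0x62 x3=0x73  N=0 Z=0
after  2: x0=0xef x1=0x78 x2=0x62 x3=0x73  N=1 Z=0
after  3: x0=0xea x1=0x78 x2=0x62 x3=0x73  N=1 Z=0
-- IRQ taken; context saved, return-PC = 4 --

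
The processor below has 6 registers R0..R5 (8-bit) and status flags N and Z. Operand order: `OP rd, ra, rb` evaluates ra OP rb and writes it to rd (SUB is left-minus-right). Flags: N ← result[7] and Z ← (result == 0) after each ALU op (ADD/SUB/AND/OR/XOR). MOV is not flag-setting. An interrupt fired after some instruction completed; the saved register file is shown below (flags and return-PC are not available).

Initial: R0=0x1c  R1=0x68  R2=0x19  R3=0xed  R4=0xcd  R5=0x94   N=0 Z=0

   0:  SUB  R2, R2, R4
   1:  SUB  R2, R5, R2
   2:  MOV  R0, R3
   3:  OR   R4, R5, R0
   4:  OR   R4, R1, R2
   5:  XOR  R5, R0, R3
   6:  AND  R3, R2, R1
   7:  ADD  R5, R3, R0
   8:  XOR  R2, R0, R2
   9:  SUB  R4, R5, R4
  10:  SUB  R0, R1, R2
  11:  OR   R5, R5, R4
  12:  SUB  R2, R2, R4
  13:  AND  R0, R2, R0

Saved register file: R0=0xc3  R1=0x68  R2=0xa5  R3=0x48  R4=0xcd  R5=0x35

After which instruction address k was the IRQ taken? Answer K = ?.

K = 10

after  0: R0=0x1c R1=0x68 R2=0x4c R3=0xed R4=0xcd R5=0x94  N=0 Z=0
after  1: R0=0x1c R1=0x68 R2=0x48 R3=0xed R4=0xcd R5=0x94  N=0 Z=0
after  2: R0=0xed R1=0x68 R2=0x48 R3=0xed R4=0xcd R5=0x94  N=0 Z=0
after  3: R0=0xed R1=0x68 R2=0x48 R3=0xed R4=0xfd R5=0x94  N=1 Z=0
after  4: R0=0xed R1=0x68 R2=0x48 R3=0xed R4=0x68 R5=0x94  N=0 Z=0
after  5: R0=0xed R1=0x68 R2=0x48 R3=0xed R4=0x68 R5=0x00  N=0 Z=1
after  6: R0=0xed R1=0x68 R2=0x48 R3=0x48 R4=0x68 R5=0x00  N=0 Z=0
after  7: R0=0xed R1=0x68 R2=0x48 R3=0x48 R4=0x68 R5=0x35  N=0 Z=0
after  8: R0=0xed R1=0x68 R2=0xa5 R3=0x48 R4=0x68 R5=0x35  N=1 Z=0
after  9: R0=0xed R1=0x68 R2=0xa5 R3=0x48 R4=0xcd R5=0x35  N=1 Z=0
after 10: R0=0xc3 R1=0x68 R2=0xa5 R3=0x48 R4=0xcd R5=0x35  N=1 Z=0
-- IRQ taken; context saved, return-PC = 11 --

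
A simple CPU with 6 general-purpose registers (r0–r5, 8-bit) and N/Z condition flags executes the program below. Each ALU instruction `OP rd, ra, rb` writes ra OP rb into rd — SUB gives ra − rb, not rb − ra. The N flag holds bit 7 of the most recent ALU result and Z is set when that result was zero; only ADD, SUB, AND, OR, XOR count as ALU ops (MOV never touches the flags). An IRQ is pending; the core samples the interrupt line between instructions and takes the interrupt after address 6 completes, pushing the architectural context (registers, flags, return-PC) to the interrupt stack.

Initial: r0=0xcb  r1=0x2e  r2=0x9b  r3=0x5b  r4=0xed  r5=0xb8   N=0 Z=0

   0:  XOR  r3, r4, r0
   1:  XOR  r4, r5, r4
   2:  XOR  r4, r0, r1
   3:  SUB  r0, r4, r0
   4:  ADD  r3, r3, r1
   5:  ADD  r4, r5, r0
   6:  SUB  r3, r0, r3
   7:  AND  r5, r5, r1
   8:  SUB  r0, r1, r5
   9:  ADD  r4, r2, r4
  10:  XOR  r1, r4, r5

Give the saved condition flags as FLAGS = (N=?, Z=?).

FLAGS = (N=1, Z=0)

after  0: r0=0xcb r1=0x2e r2=0x9b r3=0x26 r4=0xed r5=0xb8  N=0 Z=0
after  1: r0=0xcb r1=0x2e r2=0x9b r3=0x26 r4=0x55 r5=0xb8  N=0 Z=0
after  2: r0=0xcb r1=0x2e r2=0x9b r3=0x26 r4=0xe5 r5=0xb8  N=1 Z=0
after  3: r0=0x1a r1=0x2e r2=0x9b r3=0x26 r4=0xe5 r5=0xb8  N=0 Z=0
after  4: r0=0x1a r1=0x2e r2=0x9b r3=0x54 r4=0xe5 r5=0xb8  N=0 Z=0
after  5: r0=0x1a r1=0x2e r2=0x9b r3=0x54 r4=0xd2 r5=0xb8  N=1 Z=0
after  6: r0=0x1a r1=0x2e r2=0x9b r3=0xc6 r4=0xd2 r5=0xb8  N=1 Z=0
-- IRQ taken; context saved, return-PC = 7 --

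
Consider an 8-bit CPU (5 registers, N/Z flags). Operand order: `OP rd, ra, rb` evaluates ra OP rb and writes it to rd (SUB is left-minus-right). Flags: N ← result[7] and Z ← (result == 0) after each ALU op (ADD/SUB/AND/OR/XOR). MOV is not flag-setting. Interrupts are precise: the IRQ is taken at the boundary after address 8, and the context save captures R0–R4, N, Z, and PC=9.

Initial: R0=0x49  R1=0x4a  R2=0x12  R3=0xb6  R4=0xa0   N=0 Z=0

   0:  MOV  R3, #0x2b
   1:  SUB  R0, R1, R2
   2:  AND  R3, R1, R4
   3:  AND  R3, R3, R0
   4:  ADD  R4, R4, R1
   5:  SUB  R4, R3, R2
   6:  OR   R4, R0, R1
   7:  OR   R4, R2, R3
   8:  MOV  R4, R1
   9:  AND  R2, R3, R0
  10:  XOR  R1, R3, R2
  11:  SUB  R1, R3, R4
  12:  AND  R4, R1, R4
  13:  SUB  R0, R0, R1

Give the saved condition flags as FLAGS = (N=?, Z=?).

FLAGS = (N=0, Z=0)

after  0: R0=0x49 R1=0x4a R2=0x12 R3=0x2b R4=0xa0  N=0 Z=0
after  1: R0=0x38 R1=0x4a R2=0x12 R3=0x2b R4=0xa0  N=0 Z=0
after  2: R0=0x38 R1=0x4a R2=0x12 R3=0x00 R4=0xa0  N=0 Z=1
after  3: R0=0x38 R1=0x4a R2=0x12 R3=0x00 R4=0xa0  N=0 Z=1
after  4: R0=0x38 R1=0x4a R2=0x12 R3=0x00 R4=0xea  N=1 Z=0
after  5: R0=0x38 R1=0x4a R2=0x12 R3=0x00 R4=0xee  N=1 Z=0
after  6: R0=0x38 R1=0x4a R2=0x12 R3=0x00 R4=0x7a  N=0 Z=0
after  7: R0=0x38 R1=0x4a R2=0x12 R3=0x00 R4=0x12  N=0 Z=0
after  8: R0=0x38 R1=0x4a R2=0x12 R3=0x00 R4=0x4a  N=0 Z=0
-- IRQ taken; context saved, return-PC = 9 --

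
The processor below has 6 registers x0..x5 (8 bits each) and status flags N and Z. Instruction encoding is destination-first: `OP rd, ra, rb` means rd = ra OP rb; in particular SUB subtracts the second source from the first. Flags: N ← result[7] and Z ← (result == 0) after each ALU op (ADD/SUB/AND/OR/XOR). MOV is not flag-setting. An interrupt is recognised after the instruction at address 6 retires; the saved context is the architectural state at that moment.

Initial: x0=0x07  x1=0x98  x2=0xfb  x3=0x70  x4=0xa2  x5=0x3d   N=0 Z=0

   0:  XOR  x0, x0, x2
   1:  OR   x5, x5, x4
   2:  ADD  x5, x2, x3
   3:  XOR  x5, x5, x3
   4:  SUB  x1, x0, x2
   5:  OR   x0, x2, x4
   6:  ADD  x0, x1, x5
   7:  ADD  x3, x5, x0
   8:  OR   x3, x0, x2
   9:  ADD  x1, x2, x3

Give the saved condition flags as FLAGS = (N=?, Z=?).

after  0: x0=0xfc x1=0x98 x2=0xfb x3=0x70 x4=0xa2 x5=0x3d  N=1 Z=0
after  1: x0=0xfc x1=0x98 x2=0xfb x3=0x70 x4=0xa2 x5=0xbf  N=1 Z=0
after  2: x0=0xfc x1=0x98 x2=0xfb x3=0x70 x4=0xa2 x5=0x6b  N=0 Z=0
after  3: x0=0xfc x1=0x98 x2=0xfb x3=0x70 x4=0xa2 x5=0x1b  N=0 Z=0
after  4: x0=0xfc x1=0x01 x2=0xfb x3=0x70 x4=0xa2 x5=0x1b  N=0 Z=0
after  5: x0=0xfb x1=0x01 x2=0xfb x3=0x70 x4=0xa2 x5=0x1b  N=1 Z=0
after  6: x0=0x1c x1=0x01 x2=0xfb x3=0x70 x4=0xa2 x5=0x1b  N=0 Z=0
-- IRQ taken; context saved, return-PC = 7 --

FLAGS = (N=0, Z=0)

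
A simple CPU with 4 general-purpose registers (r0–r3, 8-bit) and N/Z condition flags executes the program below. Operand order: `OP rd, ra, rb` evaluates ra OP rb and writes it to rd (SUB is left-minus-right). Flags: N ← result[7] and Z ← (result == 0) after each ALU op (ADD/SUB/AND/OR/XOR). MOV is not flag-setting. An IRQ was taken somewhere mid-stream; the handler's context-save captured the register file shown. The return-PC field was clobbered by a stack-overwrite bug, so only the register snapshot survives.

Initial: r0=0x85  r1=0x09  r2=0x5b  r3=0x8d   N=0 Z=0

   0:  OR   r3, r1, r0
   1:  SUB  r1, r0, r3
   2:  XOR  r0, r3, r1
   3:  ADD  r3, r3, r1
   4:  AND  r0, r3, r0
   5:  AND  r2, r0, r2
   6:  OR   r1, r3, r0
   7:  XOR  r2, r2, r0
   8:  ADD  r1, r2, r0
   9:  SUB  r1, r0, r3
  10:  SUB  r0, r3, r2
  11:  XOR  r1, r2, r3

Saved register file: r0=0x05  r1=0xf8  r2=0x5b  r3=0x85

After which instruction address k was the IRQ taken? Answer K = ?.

K = 4

after  0: r0=0x85 r1=0x09 r2=0x5b r3=0x8d  N=1 Z=0
after  1: r0=0x85 r1=0xf8 r2=0x5b r3=0x8d  N=1 Z=0
after  2: r0=0x75 r1=0xf8 r2=0x5b r3=0x8d  N=0 Z=0
after  3: r0=0x75 r1=0xf8 r2=0x5b r3=0x85  N=1 Z=0
after  4: r0=0x05 r1=0xf8 r2=0x5b r3=0x85  N=0 Z=0
-- IRQ taken; context saved, return-PC = 5 --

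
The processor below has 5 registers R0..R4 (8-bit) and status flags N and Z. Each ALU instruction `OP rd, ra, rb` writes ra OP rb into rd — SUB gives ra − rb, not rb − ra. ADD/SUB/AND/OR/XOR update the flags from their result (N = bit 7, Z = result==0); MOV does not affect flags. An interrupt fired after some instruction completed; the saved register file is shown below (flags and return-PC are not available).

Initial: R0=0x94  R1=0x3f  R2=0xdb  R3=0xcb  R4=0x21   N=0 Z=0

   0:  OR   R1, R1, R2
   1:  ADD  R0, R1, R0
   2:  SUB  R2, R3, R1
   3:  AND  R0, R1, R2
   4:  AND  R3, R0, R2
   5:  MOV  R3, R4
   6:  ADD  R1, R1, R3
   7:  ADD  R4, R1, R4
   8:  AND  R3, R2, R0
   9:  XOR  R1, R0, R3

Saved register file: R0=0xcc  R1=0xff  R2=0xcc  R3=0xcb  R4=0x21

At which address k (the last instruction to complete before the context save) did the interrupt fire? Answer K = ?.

K = 3

after  0: R0=0x94 R1=0xff R2=0xdb R3=0xcb R4=0x21  N=1 Z=0
after  1: R0=0x93 R1=0xff R2=0xdb R3=0xcb R4=0x21  N=1 Z=0
after  2: R0=0x93 R1=0xff R2=0xcc R3=0xcb R4=0x21  N=1 Z=0
after  3: R0=0xcc R1=0xff R2=0xcc R3=0xcb R4=0x21  N=1 Z=0
-- IRQ taken; context saved, return-PC = 4 --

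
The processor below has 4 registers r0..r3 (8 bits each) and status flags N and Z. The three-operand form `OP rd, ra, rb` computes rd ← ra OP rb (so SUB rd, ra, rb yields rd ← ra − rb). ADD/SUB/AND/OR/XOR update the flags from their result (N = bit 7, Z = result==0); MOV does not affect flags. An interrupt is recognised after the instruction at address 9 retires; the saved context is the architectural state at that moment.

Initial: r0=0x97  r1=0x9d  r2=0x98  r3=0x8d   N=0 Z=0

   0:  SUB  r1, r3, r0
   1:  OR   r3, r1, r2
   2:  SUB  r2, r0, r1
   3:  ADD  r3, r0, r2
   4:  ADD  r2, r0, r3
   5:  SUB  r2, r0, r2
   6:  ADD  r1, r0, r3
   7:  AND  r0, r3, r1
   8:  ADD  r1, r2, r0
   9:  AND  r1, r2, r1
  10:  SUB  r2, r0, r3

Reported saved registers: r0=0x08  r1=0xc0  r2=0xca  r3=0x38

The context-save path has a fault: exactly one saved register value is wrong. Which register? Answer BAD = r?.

after  0: r0=0x97 r1=0xf6 r2=0x98 r3=0x8d  N=1 Z=0
after  1: r0=0x97 r1=0xf6 r2=0x98 r3=0xfe  N=1 Z=0
after  2: r0=0x97 r1=0xf6 r2=0xa1 r3=0xfe  N=1 Z=0
after  3: r0=0x97 r1=0xf6 r2=0xa1 r3=0x38  N=0 Z=0
after  4: r0=0x97 r1=0xf6 r2=0xcf r3=0x38  N=1 Z=0
after  5: r0=0x97 r1=0xf6 r2=0xc8 r3=0x38  N=1 Z=0
after  6: r0=0x97 r1=0xcf r2=0xc8 r3=0x38  N=1 Z=0
after  7: r0=0x08 r1=0xcf r2=0xc8 r3=0x38  N=0 Z=0
after  8: r0=0x08 r1=0xd0 r2=0xc8 r3=0x38  N=1 Z=0
after  9: r0=0x08 r1=0xc0 r2=0xc8 r3=0x38  N=1 Z=0
-- IRQ taken; context saved, return-PC = 10 --
mismatch: r2: reported 0xca vs actual 0xc8

BAD = r2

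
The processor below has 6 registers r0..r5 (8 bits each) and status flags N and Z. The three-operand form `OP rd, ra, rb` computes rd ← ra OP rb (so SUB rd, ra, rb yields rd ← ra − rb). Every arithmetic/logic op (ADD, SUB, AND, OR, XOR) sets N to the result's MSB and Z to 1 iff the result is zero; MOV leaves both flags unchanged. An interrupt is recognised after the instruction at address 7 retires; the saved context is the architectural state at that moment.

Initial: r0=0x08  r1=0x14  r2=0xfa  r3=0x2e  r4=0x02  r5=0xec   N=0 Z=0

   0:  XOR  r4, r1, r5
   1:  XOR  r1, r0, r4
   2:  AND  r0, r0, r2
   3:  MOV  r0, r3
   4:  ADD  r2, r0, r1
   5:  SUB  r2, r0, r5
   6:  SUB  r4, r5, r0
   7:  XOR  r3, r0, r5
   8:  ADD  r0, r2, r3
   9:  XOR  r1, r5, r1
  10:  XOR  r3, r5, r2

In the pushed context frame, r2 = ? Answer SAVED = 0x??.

after  0: r0=0x08 r1=0x14 r2=0xfa r3=0x2e r4=0xf8 r5=0xec  N=1 Z=0
after  1: r0=0x08 r1=0xf0 r2=0xfa r3=0x2e r4=0xf8 r5=0xec  N=1 Z=0
after  2: r0=0x08 r1=0xf0 r2=0xfa r3=0x2e r4=0xf8 r5=0xec  N=0 Z=0
after  3: r0=0x2e r1=0xf0 r2=0xfa r3=0x2e r4=0xf8 r5=0xec  N=0 Z=0
after  4: r0=0x2e r1=0xf0 r2=0x1e r3=0x2e r4=0xf8 r5=0xec  N=0 Z=0
after  5: r0=0x2e r1=0xf0 r2=0x42 r3=0x2e r4=0xf8 r5=0xec  N=0 Z=0
after  6: r0=0x2e r1=0xf0 r2=0x42 r3=0x2e r4=0xbe r5=0xec  N=1 Z=0
after  7: r0=0x2e r1=0xf0 r2=0x42 r3=0xc2 r4=0xbe r5=0xec  N=1 Z=0
-- IRQ taken; context saved, return-PC = 8 --

SAVED = 0x42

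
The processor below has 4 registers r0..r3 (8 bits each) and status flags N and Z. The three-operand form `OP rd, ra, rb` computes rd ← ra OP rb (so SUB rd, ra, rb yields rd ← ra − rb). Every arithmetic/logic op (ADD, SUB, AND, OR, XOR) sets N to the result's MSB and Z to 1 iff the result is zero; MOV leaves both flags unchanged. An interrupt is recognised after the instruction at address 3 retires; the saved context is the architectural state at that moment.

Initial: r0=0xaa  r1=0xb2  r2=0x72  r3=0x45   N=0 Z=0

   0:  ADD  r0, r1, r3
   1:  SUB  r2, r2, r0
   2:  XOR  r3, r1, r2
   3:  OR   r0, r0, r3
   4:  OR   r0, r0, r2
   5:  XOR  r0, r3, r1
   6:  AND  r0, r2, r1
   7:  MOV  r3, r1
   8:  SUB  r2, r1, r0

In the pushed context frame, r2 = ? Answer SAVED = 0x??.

after  0: r0=0xf7 r1=0xb2 r2=0x72 r3=0x45  N=1 Z=0
after  1: r0=0xf7 r1=0xb2 r2=0x7b r3=0x45  N=0 Z=0
after  2: r0=0xf7 r1=0xb2 r2=0x7b r3=0xc9  N=1 Z=0
after  3: r0=0xff r1=0xb2 r2=0x7b r3=0xc9  N=1 Z=0
-- IRQ taken; context saved, return-PC = 4 --

SAVED = 0x7b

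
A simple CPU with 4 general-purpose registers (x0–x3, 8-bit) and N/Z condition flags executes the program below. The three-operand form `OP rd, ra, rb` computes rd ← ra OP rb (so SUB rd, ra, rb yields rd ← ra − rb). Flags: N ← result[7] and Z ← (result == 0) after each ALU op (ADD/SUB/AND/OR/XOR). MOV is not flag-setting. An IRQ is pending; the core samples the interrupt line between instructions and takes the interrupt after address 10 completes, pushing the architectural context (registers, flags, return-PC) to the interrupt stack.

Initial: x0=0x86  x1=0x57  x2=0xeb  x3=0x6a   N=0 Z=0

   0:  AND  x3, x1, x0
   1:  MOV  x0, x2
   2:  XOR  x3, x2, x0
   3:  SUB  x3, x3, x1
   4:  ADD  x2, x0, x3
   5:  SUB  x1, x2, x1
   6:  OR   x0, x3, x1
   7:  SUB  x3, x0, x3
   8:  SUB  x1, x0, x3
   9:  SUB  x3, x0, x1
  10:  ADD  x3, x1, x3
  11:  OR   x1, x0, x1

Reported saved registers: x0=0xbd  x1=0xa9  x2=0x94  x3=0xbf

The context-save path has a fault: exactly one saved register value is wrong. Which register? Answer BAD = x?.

BAD = x3

after  0: x0=0x86 x1=0x57 x2=0xeb x3=0x06  N=0 Z=0
after  1: x0=0xeb x1=0x57 x2=0xeb x3=0x06  N=0 Z=0
after  2: x0=0xeb x1=0x57 x2=0xeb x3=0x00  N=0 Z=1
after  3: x0=0xeb x1=0x57 x2=0xeb x3=0xa9  N=1 Z=0
after  4: x0=0xeb x1=0x57 x2=0x94 x3=0xa9  N=1 Z=0
after  5: x0=0xeb x1=0x3d x2=0x94 x3=0xa9  N=0 Z=0
after  6: x0=0xbd x1=0x3d x2=0x94 x3=0xa9  N=1 Z=0
after  7: x0=0xbd x1=0x3d x2=0x94 x3=0x14  N=0 Z=0
after  8: x0=0xbd x1=0xa9 x2=0x94 x3=0x14  N=1 Z=0
after  9: x0=0xbd x1=0xa9 x2=0x94 x3=0x14  N=0 Z=0
after 10: x0=0xbd x1=0xa9 x2=0x94 x3=0xbd  N=1 Z=0
-- IRQ taken; context saved, return-PC = 11 --
mismatch: x3: reported 0xbf vs actual 0xbd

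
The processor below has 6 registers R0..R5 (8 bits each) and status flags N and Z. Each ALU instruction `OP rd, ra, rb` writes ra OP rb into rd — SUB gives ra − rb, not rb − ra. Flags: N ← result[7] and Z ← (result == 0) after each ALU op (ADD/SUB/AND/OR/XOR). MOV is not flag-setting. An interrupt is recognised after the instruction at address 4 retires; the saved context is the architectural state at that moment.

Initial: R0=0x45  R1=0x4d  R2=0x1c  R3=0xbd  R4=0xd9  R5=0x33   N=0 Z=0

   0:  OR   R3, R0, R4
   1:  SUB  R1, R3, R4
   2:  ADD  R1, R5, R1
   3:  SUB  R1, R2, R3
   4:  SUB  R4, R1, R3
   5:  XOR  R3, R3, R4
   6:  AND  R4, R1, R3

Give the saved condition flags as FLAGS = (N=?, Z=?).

FLAGS = (N=0, Z=0)

after  0: R0=0x45 R1=0x4d R2=0x1c R3=0xdd R4=0xd9 R5=0x33  N=1 Z=0
after  1: R0=0x45 R1=0x04 R2=0x1c R3=0xdd R4=0xd9 R5=0x33  N=0 Z=0
after  2: R0=0x45 R1=0x37 R2=0x1c R3=0xdd R4=0xd9 R5=0x33  N=0 Z=0
after  3: R0=0x45 R1=0x3f R2=0x1c R3=0xdd R4=0xd9 R5=0x33  N=0 Z=0
after  4: R0=0x45 R1=0x3f R2=0x1c R3=0xdd R4=0x62 R5=0x33  N=0 Z=0
-- IRQ taken; context saved, return-PC = 5 --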